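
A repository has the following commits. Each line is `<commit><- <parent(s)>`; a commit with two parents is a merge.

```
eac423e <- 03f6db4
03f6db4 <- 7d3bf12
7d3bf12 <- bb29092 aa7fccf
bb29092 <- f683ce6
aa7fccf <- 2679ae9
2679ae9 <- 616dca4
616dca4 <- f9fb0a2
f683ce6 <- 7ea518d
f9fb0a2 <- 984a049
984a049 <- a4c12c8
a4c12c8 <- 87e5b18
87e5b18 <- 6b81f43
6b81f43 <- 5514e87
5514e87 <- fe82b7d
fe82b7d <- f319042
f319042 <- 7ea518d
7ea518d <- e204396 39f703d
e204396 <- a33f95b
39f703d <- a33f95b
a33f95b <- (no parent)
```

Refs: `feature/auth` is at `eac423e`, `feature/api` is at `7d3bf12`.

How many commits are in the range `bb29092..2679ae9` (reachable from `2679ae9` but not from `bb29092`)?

10

Reachable from 2679ae9: {2679ae9, 39f703d, 5514e87, 616dca4, 6b81f43, 7ea518d, 87e5b18, 984a049, a33f95b, a4c12c8, e204396, f319042, f9fb0a2, fe82b7d}.
Reachable from bb29092: {39f703d, 7ea518d, a33f95b, bb29092, e204396, f683ce6}.
In 2679ae9's history but not bb29092's: {2679ae9, 5514e87, 616dca4, 6b81f43, 87e5b18, 984a049, a4c12c8, f319042, f9fb0a2, fe82b7d} — 10 commits.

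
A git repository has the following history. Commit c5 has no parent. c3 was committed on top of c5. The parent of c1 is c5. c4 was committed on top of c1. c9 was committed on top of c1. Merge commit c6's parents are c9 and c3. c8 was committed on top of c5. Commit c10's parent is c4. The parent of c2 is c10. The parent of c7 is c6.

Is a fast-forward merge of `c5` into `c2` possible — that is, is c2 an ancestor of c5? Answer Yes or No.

No

A fast-forward from c2 to c5 is possible iff c2 is an ancestor of c5.
Ancestors of c5: {c5}.
c2 is not among them, so fast-forward is not possible.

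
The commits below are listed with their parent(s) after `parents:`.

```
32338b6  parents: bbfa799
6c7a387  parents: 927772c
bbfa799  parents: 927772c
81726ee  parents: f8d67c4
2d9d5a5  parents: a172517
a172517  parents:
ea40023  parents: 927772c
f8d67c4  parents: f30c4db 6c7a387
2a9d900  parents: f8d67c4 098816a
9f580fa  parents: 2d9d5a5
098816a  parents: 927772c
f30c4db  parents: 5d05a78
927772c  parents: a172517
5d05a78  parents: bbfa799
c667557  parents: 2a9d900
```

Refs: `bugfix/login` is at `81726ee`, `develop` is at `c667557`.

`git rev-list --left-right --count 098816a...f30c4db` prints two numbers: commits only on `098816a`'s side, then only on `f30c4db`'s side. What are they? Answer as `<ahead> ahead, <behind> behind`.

1 ahead, 3 behind

Reachable from 098816a: {098816a, 927772c, a172517}.
Reachable from f30c4db: {5d05a78, 927772c, a172517, bbfa799, f30c4db}.
Only in 098816a's history (ahead): {098816a} — 1.
Only in f30c4db's history (behind): {5d05a78, bbfa799, f30c4db} — 3.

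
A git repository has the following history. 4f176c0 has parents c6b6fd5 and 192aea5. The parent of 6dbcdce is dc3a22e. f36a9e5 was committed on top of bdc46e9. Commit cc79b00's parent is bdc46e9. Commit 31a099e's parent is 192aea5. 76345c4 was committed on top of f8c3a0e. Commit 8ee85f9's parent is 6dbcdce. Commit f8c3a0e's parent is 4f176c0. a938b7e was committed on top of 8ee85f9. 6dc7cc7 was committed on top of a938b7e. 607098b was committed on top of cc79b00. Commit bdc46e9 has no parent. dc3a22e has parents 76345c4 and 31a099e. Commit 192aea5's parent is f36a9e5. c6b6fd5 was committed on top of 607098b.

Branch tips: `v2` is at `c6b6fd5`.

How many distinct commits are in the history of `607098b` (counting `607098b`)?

3

Walking parent pointers from 607098b: reachable set = {607098b, bdc46e9, cc79b00}.
That is 3 commits.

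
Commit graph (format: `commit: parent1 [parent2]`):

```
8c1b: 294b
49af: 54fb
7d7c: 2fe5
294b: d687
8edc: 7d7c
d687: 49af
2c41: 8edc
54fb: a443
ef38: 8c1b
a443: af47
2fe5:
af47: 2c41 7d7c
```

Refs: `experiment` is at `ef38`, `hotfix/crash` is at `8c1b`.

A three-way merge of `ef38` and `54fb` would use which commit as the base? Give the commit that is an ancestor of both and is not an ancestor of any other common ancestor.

54fb

Ancestors of ef38: {294b, 2c41, 2fe5, 49af, 54fb, 7d7c, 8c1b, 8edc, a443, af47, d687, ef38}.
Ancestors of 54fb: {2c41, 2fe5, 54fb, 7d7c, 8edc, a443, af47}.
Common ancestors: {2c41, 2fe5, 54fb, 7d7c, 8edc, a443, af47}.
Among these, 54fb is not an ancestor of any other common ancestor — it is the merge base.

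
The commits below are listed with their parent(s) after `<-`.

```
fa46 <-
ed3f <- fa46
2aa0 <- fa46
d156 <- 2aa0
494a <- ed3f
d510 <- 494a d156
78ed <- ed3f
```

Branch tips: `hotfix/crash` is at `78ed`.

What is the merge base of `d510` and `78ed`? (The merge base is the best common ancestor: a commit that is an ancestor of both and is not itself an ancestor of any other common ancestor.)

ed3f

Ancestors of d510: {2aa0, 494a, d156, d510, ed3f, fa46}.
Ancestors of 78ed: {78ed, ed3f, fa46}.
Common ancestors: {ed3f, fa46}.
Among these, ed3f is not an ancestor of any other common ancestor — it is the merge base.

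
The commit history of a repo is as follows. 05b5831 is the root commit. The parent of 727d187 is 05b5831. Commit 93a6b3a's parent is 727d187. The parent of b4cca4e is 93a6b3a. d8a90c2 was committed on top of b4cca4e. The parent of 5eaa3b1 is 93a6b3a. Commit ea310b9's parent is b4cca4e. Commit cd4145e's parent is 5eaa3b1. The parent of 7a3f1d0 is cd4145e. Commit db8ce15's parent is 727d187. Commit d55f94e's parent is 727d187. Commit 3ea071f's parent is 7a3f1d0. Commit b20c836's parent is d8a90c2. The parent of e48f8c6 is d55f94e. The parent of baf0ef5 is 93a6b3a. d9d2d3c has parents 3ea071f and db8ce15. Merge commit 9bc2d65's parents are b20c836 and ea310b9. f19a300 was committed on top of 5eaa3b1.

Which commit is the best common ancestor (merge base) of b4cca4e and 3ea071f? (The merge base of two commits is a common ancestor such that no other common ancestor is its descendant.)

93a6b3a

Ancestors of b4cca4e: {05b5831, 727d187, 93a6b3a, b4cca4e}.
Ancestors of 3ea071f: {05b5831, 3ea071f, 5eaa3b1, 727d187, 7a3f1d0, 93a6b3a, cd4145e}.
Common ancestors: {05b5831, 727d187, 93a6b3a}.
Among these, 93a6b3a is not an ancestor of any other common ancestor — it is the merge base.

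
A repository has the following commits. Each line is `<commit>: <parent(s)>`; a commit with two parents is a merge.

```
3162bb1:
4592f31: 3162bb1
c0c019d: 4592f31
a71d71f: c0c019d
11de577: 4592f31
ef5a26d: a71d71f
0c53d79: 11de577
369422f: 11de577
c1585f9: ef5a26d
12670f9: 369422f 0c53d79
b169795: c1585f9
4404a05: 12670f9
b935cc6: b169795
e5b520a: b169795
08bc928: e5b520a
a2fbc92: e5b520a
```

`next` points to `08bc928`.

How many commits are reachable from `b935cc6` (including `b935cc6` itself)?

8

Walking parent pointers from b935cc6: reachable set = {3162bb1, 4592f31, a71d71f, b169795, b935cc6, c0c019d, c1585f9, ef5a26d}.
That is 8 commits.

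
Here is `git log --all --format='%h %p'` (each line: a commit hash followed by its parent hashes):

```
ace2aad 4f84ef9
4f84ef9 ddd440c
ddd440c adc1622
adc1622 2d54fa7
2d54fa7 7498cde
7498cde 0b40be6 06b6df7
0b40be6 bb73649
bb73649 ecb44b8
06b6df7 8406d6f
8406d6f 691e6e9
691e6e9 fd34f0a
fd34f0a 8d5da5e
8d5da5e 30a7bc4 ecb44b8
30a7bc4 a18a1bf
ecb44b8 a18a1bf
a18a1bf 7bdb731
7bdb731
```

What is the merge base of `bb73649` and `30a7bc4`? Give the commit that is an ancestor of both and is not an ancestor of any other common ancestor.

Ancestors of bb73649: {7bdb731, a18a1bf, bb73649, ecb44b8}.
Ancestors of 30a7bc4: {30a7bc4, 7bdb731, a18a1bf}.
Common ancestors: {7bdb731, a18a1bf}.
Among these, a18a1bf is not an ancestor of any other common ancestor — it is the merge base.

a18a1bf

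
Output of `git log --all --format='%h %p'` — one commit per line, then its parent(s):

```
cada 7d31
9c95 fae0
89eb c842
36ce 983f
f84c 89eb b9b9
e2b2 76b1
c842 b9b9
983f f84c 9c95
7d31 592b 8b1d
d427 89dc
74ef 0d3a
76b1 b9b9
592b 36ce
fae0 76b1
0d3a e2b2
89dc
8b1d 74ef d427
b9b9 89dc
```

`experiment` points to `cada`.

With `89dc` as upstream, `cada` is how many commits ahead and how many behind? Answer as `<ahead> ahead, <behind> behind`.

Reachable from cada: {0d3a, 36ce, 592b, 74ef, 76b1, 7d31, 89dc, 89eb, 8b1d, 983f, 9c95, b9b9, c842, cada, d427, e2b2, f84c, fae0}.
Reachable from 89dc: {89dc}.
Only in cada's history (ahead): {0d3a, 36ce, 592b, 74ef, 76b1, 7d31, 89eb, 8b1d, 983f, 9c95, b9b9, c842, cada, d427, e2b2, f84c, fae0} — 17.
Only in 89dc's history (behind): {} — 0.

17 ahead, 0 behind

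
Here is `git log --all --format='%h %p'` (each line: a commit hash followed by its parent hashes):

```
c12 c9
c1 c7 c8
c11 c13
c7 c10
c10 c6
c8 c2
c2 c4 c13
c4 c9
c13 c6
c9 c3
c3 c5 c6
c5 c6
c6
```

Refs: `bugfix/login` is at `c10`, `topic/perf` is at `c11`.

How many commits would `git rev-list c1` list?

Walking parent pointers from c1: reachable set = {c1, c10, c13, c2, c3, c4, c5, c6, c7, c8, c9}.
That is 11 commits.

11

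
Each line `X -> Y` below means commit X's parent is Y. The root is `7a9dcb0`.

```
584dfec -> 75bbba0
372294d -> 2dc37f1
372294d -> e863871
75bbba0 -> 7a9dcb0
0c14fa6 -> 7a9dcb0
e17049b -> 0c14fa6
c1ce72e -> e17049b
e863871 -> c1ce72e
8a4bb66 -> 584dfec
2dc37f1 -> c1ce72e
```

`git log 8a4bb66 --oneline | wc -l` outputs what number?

4

Walking parent pointers from 8a4bb66: reachable set = {584dfec, 75bbba0, 7a9dcb0, 8a4bb66}.
That is 4 commits.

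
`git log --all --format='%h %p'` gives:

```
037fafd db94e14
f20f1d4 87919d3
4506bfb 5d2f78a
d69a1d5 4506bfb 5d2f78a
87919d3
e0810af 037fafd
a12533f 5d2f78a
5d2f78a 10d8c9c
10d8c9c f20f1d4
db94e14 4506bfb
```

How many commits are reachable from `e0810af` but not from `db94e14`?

Reachable from e0810af: {037fafd, 10d8c9c, 4506bfb, 5d2f78a, 87919d3, db94e14, e0810af, f20f1d4}.
Reachable from db94e14: {10d8c9c, 4506bfb, 5d2f78a, 87919d3, db94e14, f20f1d4}.
In e0810af's history but not db94e14's: {037fafd, e0810af} — 2 commits.

2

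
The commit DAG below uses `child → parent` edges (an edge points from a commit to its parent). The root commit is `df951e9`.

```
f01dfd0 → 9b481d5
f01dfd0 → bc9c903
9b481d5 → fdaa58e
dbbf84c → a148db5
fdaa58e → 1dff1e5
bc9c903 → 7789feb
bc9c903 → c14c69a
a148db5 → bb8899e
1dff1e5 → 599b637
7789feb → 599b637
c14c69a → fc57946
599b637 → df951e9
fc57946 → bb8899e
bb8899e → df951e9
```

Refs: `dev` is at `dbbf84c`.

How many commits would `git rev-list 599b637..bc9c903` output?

5

Reachable from bc9c903: {599b637, 7789feb, bb8899e, bc9c903, c14c69a, df951e9, fc57946}.
Reachable from 599b637: {599b637, df951e9}.
In bc9c903's history but not 599b637's: {7789feb, bb8899e, bc9c903, c14c69a, fc57946} — 5 commits.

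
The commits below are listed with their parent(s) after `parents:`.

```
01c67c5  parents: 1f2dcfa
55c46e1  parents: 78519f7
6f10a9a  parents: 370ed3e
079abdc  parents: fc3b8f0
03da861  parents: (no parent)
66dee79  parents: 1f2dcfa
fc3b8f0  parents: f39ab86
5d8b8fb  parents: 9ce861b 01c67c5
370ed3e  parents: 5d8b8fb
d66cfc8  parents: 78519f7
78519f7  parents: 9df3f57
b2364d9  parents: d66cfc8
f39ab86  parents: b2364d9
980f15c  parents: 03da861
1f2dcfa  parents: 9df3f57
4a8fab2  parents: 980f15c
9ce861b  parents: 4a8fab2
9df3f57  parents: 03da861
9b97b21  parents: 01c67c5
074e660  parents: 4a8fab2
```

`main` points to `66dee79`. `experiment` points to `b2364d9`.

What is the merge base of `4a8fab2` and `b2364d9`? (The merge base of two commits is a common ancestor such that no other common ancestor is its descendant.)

Ancestors of 4a8fab2: {03da861, 4a8fab2, 980f15c}.
Ancestors of b2364d9: {03da861, 78519f7, 9df3f57, b2364d9, d66cfc8}.
Common ancestors: {03da861}.
The only common ancestor is 03da861, so it is the merge base.

03da861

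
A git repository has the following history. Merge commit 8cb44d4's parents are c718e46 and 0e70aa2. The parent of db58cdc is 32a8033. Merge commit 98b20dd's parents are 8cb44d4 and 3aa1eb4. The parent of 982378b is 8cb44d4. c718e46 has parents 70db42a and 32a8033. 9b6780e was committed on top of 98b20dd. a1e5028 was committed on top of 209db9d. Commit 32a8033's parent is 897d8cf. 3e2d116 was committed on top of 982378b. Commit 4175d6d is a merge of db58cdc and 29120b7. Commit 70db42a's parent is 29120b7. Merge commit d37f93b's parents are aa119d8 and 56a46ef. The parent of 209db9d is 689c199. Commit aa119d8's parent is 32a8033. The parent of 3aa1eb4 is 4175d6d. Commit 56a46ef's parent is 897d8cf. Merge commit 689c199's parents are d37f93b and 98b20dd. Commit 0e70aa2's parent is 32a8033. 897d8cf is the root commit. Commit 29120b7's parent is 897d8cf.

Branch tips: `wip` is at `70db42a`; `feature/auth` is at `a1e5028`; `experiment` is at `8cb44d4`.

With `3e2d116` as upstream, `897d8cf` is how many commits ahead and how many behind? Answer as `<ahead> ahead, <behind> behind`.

Reachable from 897d8cf: {897d8cf}.
Reachable from 3e2d116: {0e70aa2, 29120b7, 32a8033, 3e2d116, 70db42a, 897d8cf, 8cb44d4, 982378b, c718e46}.
Only in 897d8cf's history (ahead): {} — 0.
Only in 3e2d116's history (behind): {0e70aa2, 29120b7, 32a8033, 3e2d116, 70db42a, 8cb44d4, 982378b, c718e46} — 8.

0 ahead, 8 behind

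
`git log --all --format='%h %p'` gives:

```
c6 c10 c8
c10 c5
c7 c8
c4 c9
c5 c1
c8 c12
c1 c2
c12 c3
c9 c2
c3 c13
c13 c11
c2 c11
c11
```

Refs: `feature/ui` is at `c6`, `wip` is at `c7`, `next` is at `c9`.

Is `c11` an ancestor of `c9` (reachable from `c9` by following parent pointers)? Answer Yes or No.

Ancestors of c9 (commits reachable by following parents): {c11, c2, c9}.
c11 is in that set, so it is an ancestor of c9.

Yes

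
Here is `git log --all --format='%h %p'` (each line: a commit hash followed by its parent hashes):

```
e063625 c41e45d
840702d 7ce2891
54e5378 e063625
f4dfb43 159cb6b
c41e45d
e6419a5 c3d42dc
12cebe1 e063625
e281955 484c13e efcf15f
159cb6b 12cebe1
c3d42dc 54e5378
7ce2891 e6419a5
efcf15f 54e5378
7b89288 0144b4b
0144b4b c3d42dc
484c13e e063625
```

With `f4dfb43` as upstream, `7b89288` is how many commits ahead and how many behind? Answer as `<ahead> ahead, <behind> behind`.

4 ahead, 3 behind

Reachable from 7b89288: {0144b4b, 54e5378, 7b89288, c3d42dc, c41e45d, e063625}.
Reachable from f4dfb43: {12cebe1, 159cb6b, c41e45d, e063625, f4dfb43}.
Only in 7b89288's history (ahead): {0144b4b, 54e5378, 7b89288, c3d42dc} — 4.
Only in f4dfb43's history (behind): {12cebe1, 159cb6b, f4dfb43} — 3.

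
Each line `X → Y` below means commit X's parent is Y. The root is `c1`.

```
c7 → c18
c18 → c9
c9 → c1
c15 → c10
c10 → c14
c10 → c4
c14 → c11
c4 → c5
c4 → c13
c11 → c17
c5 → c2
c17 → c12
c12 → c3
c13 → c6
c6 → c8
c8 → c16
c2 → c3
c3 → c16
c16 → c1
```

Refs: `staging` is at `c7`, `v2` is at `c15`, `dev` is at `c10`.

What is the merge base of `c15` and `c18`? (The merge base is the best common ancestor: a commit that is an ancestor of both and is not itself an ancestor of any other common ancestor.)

c1

Ancestors of c15: {c1, c10, c11, c12, c13, c14, c15, c16, c17, c2, c3, c4, c5, c6, c8}.
Ancestors of c18: {c1, c18, c9}.
Common ancestors: {c1}.
The only common ancestor is c1, so it is the merge base.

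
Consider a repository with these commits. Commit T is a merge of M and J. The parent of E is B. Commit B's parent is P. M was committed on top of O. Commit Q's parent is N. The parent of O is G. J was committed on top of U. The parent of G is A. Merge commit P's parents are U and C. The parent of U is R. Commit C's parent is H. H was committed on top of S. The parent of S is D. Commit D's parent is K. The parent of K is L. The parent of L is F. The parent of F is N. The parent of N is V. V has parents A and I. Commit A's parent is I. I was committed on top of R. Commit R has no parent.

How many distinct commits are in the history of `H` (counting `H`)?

11

Walking parent pointers from H: reachable set = {A, D, F, H, I, K, L, N, R, S, V}.
That is 11 commits.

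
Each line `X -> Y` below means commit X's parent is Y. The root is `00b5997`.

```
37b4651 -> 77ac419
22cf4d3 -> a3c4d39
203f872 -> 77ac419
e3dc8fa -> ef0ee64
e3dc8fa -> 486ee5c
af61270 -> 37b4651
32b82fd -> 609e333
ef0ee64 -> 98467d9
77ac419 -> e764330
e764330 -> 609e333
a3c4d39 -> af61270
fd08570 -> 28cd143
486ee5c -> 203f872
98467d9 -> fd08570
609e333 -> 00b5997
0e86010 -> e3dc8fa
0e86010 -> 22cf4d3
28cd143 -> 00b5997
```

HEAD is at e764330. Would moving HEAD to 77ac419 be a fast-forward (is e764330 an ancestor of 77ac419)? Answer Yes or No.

A fast-forward from e764330 to 77ac419 is possible iff e764330 is an ancestor of 77ac419.
Ancestors of 77ac419: {00b5997, 609e333, 77ac419, e764330}.
e764330 is among them, so fast-forward is possible.

Yes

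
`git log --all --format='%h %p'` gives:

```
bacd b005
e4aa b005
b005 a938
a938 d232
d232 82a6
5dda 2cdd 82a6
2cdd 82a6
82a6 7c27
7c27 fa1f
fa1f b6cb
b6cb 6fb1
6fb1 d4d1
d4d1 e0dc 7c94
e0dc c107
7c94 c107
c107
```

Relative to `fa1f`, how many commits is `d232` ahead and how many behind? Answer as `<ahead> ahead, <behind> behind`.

3 ahead, 0 behind

Reachable from d232: {6fb1, 7c27, 7c94, 82a6, b6cb, c107, d232, d4d1, e0dc, fa1f}.
Reachable from fa1f: {6fb1, 7c94, b6cb, c107, d4d1, e0dc, fa1f}.
Only in d232's history (ahead): {7c27, 82a6, d232} — 3.
Only in fa1f's history (behind): {} — 0.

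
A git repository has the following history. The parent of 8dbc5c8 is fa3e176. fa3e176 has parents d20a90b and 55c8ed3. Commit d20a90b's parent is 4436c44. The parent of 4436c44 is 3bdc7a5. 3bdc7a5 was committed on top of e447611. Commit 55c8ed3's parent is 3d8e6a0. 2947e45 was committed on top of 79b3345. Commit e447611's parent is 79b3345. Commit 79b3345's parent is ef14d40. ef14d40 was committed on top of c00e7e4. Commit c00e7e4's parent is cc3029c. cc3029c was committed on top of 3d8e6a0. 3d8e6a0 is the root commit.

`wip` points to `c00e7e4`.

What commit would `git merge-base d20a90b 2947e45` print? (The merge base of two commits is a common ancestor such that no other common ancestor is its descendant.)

Ancestors of d20a90b: {3bdc7a5, 3d8e6a0, 4436c44, 79b3345, c00e7e4, cc3029c, d20a90b, e447611, ef14d40}.
Ancestors of 2947e45: {2947e45, 3d8e6a0, 79b3345, c00e7e4, cc3029c, ef14d40}.
Common ancestors: {3d8e6a0, 79b3345, c00e7e4, cc3029c, ef14d40}.
Among these, 79b3345 is not an ancestor of any other common ancestor — it is the merge base.

79b3345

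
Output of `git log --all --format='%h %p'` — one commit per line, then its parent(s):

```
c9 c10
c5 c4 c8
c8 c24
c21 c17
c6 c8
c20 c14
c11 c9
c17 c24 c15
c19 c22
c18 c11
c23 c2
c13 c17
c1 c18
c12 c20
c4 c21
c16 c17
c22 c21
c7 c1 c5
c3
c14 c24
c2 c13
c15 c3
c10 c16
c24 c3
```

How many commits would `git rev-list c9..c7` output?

Reachable from c7: {c1, c10, c11, c15, c16, c17, c18, c21, c24, c3, c4, c5, c7, c8, c9}.
Reachable from c9: {c10, c15, c16, c17, c24, c3, c9}.
In c7's history but not c9's: {c1, c11, c18, c21, c4, c5, c7, c8} — 8 commits.

8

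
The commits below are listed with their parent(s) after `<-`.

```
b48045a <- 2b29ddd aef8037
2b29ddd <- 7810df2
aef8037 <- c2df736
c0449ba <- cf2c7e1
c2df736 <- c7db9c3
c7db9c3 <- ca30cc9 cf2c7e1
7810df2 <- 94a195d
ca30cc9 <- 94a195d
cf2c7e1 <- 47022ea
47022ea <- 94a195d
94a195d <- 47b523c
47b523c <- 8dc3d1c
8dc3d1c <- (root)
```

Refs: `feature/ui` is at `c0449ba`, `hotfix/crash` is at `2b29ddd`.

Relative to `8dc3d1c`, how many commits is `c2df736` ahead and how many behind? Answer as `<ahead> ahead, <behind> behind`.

Reachable from c2df736: {47022ea, 47b523c, 8dc3d1c, 94a195d, c2df736, c7db9c3, ca30cc9, cf2c7e1}.
Reachable from 8dc3d1c: {8dc3d1c}.
Only in c2df736's history (ahead): {47022ea, 47b523c, 94a195d, c2df736, c7db9c3, ca30cc9, cf2c7e1} — 7.
Only in 8dc3d1c's history (behind): {} — 0.

7 ahead, 0 behind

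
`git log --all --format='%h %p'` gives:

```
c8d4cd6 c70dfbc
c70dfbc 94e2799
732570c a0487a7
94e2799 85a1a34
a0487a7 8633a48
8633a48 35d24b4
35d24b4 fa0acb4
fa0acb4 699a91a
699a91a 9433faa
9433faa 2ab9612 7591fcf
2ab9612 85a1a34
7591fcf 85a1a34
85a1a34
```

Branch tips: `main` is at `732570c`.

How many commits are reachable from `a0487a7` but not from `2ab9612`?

7

Reachable from a0487a7: {2ab9612, 35d24b4, 699a91a, 7591fcf, 85a1a34, 8633a48, 9433faa, a0487a7, fa0acb4}.
Reachable from 2ab9612: {2ab9612, 85a1a34}.
In a0487a7's history but not 2ab9612's: {35d24b4, 699a91a, 7591fcf, 8633a48, 9433faa, a0487a7, fa0acb4} — 7 commits.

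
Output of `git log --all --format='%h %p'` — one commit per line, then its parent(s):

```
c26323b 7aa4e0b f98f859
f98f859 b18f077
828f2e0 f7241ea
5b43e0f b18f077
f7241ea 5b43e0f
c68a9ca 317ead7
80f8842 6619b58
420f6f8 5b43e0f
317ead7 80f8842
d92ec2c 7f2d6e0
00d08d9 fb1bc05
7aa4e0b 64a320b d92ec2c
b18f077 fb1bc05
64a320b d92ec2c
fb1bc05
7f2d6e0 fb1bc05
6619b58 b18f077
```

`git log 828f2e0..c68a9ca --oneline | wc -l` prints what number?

4

Reachable from c68a9ca: {317ead7, 6619b58, 80f8842, b18f077, c68a9ca, fb1bc05}.
Reachable from 828f2e0: {5b43e0f, 828f2e0, b18f077, f7241ea, fb1bc05}.
In c68a9ca's history but not 828f2e0's: {317ead7, 6619b58, 80f8842, c68a9ca} — 4 commits.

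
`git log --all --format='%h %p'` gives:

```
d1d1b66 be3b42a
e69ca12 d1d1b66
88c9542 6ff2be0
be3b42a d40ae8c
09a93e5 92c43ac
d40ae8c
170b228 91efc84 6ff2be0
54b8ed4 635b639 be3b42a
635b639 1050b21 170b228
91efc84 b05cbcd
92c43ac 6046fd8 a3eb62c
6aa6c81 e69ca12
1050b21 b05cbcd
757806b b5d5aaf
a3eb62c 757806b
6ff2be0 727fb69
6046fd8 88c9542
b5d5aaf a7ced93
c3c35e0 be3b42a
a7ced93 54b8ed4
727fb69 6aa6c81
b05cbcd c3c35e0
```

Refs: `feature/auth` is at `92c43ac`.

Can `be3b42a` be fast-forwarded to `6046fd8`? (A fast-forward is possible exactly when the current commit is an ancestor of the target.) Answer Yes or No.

Yes

A fast-forward from be3b42a to 6046fd8 is possible iff be3b42a is an ancestor of 6046fd8.
Ancestors of 6046fd8: {6046fd8, 6aa6c81, 6ff2be0, 727fb69, 88c9542, be3b42a, d1d1b66, d40ae8c, e69ca12}.
be3b42a is among them, so fast-forward is possible.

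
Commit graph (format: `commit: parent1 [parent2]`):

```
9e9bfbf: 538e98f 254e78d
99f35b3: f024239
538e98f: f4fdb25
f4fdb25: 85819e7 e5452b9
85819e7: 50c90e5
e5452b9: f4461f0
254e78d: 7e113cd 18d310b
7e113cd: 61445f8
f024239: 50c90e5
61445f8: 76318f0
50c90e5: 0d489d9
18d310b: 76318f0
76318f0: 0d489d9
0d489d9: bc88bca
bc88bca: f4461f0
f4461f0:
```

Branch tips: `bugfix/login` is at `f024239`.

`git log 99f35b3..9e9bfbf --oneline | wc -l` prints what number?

Reachable from 9e9bfbf: {0d489d9, 18d310b, 254e78d, 50c90e5, 538e98f, 61445f8, 76318f0, 7e113cd, 85819e7, 9e9bfbf, bc88bca, e5452b9, f4461f0, f4fdb25}.
Reachable from 99f35b3: {0d489d9, 50c90e5, 99f35b3, bc88bca, f024239, f4461f0}.
In 9e9bfbf's history but not 99f35b3's: {18d310b, 254e78d, 538e98f, 61445f8, 76318f0, 7e113cd, 85819e7, 9e9bfbf, e5452b9, f4fdb25} — 10 commits.

10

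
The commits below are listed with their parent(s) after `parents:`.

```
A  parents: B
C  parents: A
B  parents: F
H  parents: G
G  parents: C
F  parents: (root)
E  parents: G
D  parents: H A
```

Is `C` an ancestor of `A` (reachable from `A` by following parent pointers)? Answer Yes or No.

No

Ancestors of A: {A, B, F}.
C is not in that set, so it is not an ancestor of A.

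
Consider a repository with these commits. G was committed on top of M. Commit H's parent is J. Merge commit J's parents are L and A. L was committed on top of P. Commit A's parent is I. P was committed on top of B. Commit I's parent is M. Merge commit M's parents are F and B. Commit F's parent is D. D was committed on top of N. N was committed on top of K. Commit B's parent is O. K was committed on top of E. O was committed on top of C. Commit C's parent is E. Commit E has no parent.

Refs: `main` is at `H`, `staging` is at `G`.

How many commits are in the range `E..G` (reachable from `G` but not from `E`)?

Reachable from G: {B, C, D, E, F, G, K, M, N, O}.
Reachable from E: {E}.
In G's history but not E's: {B, C, D, F, G, K, M, N, O} — 9 commits.

9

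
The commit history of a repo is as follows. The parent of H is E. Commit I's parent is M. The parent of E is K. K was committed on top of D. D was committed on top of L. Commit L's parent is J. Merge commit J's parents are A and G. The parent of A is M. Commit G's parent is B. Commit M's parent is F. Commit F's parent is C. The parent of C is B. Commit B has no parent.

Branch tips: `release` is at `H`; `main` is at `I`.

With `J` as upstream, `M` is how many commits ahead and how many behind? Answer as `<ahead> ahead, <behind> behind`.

Reachable from M: {B, C, F, M}.
Reachable from J: {A, B, C, F, G, J, M}.
Only in M's history (ahead): {} — 0.
Only in J's history (behind): {A, G, J} — 3.

0 ahead, 3 behind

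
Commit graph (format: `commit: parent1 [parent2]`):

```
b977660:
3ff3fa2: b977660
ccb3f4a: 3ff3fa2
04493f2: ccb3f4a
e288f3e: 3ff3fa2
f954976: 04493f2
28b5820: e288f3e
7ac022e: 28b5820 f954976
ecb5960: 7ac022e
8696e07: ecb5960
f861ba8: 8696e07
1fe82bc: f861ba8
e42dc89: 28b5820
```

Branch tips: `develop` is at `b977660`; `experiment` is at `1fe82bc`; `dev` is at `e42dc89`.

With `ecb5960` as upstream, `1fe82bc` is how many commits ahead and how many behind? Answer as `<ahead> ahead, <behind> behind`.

3 ahead, 0 behind

Reachable from 1fe82bc: {04493f2, 1fe82bc, 28b5820, 3ff3fa2, 7ac022e, 8696e07, b977660, ccb3f4a, e288f3e, ecb5960, f861ba8, f954976}.
Reachable from ecb5960: {04493f2, 28b5820, 3ff3fa2, 7ac022e, b977660, ccb3f4a, e288f3e, ecb5960, f954976}.
Only in 1fe82bc's history (ahead): {1fe82bc, 8696e07, f861ba8} — 3.
Only in ecb5960's history (behind): {} — 0.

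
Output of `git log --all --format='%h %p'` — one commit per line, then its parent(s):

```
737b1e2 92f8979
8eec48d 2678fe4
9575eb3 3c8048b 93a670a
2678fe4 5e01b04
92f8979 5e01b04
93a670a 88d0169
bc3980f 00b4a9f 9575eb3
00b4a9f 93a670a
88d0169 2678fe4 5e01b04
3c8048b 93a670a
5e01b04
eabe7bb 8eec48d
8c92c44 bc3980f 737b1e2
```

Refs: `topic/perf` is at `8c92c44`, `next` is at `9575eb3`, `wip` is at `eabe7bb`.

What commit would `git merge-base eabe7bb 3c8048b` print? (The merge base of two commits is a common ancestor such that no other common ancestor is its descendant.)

Ancestors of eabe7bb: {2678fe4, 5e01b04, 8eec48d, eabe7bb}.
Ancestors of 3c8048b: {2678fe4, 3c8048b, 5e01b04, 88d0169, 93a670a}.
Common ancestors: {2678fe4, 5e01b04}.
Among these, 2678fe4 is not an ancestor of any other common ancestor — it is the merge base.

2678fe4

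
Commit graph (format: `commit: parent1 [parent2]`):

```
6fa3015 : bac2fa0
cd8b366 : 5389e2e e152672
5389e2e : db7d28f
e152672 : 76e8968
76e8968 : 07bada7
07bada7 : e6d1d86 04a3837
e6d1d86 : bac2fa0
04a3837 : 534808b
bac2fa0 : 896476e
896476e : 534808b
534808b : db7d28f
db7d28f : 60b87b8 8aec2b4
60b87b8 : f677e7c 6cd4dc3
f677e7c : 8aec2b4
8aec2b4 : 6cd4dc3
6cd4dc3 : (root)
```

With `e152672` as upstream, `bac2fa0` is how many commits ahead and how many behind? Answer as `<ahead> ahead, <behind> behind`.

Reachable from bac2fa0: {534808b, 60b87b8, 6cd4dc3, 896476e, 8aec2b4, bac2fa0, db7d28f, f677e7c}.
Reachable from e152672: {04a3837, 07bada7, 534808b, 60b87b8, 6cd4dc3, 76e8968, 896476e, 8aec2b4, bac2fa0, db7d28f, e152672, e6d1d86, f677e7c}.
Only in bac2fa0's history (ahead): {} — 0.
Only in e152672's history (behind): {04a3837, 07bada7, 76e8968, e152672, e6d1d86} — 5.

0 ahead, 5 behind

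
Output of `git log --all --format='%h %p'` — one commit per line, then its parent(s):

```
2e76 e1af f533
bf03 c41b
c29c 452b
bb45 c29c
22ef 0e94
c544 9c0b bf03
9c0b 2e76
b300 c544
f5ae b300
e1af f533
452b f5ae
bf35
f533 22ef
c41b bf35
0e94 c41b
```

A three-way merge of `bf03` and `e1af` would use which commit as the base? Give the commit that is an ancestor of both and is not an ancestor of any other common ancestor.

c41b

Ancestors of bf03: {bf03, bf35, c41b}.
Ancestors of e1af: {0e94, 22ef, bf35, c41b, e1af, f533}.
Common ancestors: {bf35, c41b}.
Among these, c41b is not an ancestor of any other common ancestor — it is the merge base.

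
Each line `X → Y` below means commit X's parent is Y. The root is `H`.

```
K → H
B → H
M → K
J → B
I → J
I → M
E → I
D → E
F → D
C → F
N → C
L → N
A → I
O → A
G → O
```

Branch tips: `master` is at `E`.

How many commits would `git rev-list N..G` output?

Reachable from G: {A, B, G, H, I, J, K, M, O}.
Reachable from N: {B, C, D, E, F, H, I, J, K, M, N}.
In G's history but not N's: {A, G, O} — 3 commits.

3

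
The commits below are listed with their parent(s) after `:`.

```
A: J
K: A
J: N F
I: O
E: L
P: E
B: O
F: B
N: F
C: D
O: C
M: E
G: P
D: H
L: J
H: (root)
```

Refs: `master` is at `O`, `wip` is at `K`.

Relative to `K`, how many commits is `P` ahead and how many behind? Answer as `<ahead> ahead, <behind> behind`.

Reachable from P: {B, C, D, E, F, H, J, L, N, O, P}.
Reachable from K: {A, B, C, D, F, H, J, K, N, O}.
Only in P's history (ahead): {E, L, P} — 3.
Only in K's history (behind): {A, K} — 2.

3 ahead, 2 behind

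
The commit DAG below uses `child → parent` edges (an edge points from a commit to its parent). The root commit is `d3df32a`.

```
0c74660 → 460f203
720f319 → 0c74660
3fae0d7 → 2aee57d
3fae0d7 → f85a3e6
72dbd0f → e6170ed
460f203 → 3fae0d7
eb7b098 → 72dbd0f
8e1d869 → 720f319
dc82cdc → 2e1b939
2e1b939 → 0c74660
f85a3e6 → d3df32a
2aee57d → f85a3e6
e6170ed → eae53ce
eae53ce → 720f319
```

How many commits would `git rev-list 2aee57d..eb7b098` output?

8

Reachable from eb7b098: {0c74660, 2aee57d, 3fae0d7, 460f203, 720f319, 72dbd0f, d3df32a, e6170ed, eae53ce, eb7b098, f85a3e6}.
Reachable from 2aee57d: {2aee57d, d3df32a, f85a3e6}.
In eb7b098's history but not 2aee57d's: {0c74660, 3fae0d7, 460f203, 720f319, 72dbd0f, e6170ed, eae53ce, eb7b098} — 8 commits.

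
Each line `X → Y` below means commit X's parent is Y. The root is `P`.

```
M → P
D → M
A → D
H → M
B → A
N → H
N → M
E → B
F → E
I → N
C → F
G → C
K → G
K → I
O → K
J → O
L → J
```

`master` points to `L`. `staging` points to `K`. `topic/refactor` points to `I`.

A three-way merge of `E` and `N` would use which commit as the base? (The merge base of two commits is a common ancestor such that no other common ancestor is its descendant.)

Ancestors of E: {A, B, D, E, M, P}.
Ancestors of N: {H, M, N, P}.
Common ancestors: {M, P}.
Among these, M is not an ancestor of any other common ancestor — it is the merge base.

M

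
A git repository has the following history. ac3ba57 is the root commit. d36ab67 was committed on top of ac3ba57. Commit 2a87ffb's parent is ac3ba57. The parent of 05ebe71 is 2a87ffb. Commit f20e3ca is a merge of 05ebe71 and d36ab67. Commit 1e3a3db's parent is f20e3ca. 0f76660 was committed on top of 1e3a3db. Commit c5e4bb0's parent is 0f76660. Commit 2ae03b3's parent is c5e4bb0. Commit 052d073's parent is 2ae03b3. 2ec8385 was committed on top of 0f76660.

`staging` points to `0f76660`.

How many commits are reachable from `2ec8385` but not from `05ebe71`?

5

Reachable from 2ec8385: {05ebe71, 0f76660, 1e3a3db, 2a87ffb, 2ec8385, ac3ba57, d36ab67, f20e3ca}.
Reachable from 05ebe71: {05ebe71, 2a87ffb, ac3ba57}.
In 2ec8385's history but not 05ebe71's: {0f76660, 1e3a3db, 2ec8385, d36ab67, f20e3ca} — 5 commits.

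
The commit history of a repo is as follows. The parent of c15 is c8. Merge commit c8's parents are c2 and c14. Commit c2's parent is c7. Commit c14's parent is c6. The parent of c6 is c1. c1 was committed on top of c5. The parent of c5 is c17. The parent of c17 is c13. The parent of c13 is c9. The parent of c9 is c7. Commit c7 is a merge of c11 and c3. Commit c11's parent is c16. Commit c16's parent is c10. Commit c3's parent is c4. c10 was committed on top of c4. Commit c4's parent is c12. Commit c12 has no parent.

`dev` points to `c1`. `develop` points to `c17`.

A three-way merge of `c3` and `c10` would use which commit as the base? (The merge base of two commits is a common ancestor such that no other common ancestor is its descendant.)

c4

Ancestors of c3: {c12, c3, c4}.
Ancestors of c10: {c10, c12, c4}.
Common ancestors: {c12, c4}.
Among these, c4 is not an ancestor of any other common ancestor — it is the merge base.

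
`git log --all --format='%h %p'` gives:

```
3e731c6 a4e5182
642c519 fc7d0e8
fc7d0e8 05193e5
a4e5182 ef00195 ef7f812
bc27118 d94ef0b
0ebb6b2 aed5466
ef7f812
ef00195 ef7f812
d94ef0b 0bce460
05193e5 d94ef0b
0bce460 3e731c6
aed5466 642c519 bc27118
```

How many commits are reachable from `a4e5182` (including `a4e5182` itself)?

Walking parent pointers from a4e5182: reachable set = {a4e5182, ef00195, ef7f812}.
That is 3 commits.

3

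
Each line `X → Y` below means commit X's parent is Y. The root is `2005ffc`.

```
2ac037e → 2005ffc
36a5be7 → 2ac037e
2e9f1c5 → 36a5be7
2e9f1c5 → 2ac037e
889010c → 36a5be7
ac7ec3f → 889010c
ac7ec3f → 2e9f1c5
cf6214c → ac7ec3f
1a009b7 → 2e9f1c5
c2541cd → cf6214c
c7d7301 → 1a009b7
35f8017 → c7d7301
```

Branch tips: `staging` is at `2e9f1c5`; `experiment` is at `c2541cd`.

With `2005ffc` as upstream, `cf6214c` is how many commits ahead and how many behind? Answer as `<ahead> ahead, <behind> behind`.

6 ahead, 0 behind

Reachable from cf6214c: {2005ffc, 2ac037e, 2e9f1c5, 36a5be7, 889010c, ac7ec3f, cf6214c}.
Reachable from 2005ffc: {2005ffc}.
Only in cf6214c's history (ahead): {2ac037e, 2e9f1c5, 36a5be7, 889010c, ac7ec3f, cf6214c} — 6.
Only in 2005ffc's history (behind): {} — 0.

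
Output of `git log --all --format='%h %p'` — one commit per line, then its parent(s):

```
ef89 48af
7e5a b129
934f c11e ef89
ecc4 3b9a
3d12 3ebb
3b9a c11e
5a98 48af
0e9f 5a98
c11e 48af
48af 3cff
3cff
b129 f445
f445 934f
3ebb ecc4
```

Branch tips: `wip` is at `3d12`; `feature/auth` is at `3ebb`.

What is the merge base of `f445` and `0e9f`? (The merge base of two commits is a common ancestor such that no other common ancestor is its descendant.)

48af

Ancestors of f445: {3cff, 48af, 934f, c11e, ef89, f445}.
Ancestors of 0e9f: {0e9f, 3cff, 48af, 5a98}.
Common ancestors: {3cff, 48af}.
Among these, 48af is not an ancestor of any other common ancestor — it is the merge base.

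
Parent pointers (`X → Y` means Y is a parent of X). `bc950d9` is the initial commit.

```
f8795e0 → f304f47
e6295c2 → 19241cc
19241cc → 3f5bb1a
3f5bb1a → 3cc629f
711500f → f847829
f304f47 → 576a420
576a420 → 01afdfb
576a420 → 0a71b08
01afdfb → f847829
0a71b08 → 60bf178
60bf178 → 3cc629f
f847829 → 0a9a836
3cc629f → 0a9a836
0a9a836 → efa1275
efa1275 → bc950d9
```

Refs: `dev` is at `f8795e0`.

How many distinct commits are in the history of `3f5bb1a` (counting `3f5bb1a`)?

5

Walking parent pointers from 3f5bb1a: reachable set = {0a9a836, 3cc629f, 3f5bb1a, bc950d9, efa1275}.
That is 5 commits.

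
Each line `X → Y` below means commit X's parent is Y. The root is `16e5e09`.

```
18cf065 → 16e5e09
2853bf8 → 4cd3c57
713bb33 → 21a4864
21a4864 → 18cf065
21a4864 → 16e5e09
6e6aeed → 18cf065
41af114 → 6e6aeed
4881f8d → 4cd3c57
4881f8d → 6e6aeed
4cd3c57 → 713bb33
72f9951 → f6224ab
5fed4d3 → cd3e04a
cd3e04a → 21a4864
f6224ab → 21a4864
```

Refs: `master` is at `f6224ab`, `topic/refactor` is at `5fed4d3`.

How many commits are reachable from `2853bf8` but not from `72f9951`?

Reachable from 2853bf8: {16e5e09, 18cf065, 21a4864, 2853bf8, 4cd3c57, 713bb33}.
Reachable from 72f9951: {16e5e09, 18cf065, 21a4864, 72f9951, f6224ab}.
In 2853bf8's history but not 72f9951's: {2853bf8, 4cd3c57, 713bb33} — 3 commits.

3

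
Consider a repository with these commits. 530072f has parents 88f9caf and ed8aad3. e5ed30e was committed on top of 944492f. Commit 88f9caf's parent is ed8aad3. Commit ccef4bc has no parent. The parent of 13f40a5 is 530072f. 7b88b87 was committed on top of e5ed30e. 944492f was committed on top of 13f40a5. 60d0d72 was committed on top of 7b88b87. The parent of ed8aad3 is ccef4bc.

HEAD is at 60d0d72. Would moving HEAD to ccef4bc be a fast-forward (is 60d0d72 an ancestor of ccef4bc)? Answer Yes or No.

No

A fast-forward from 60d0d72 to ccef4bc is possible iff 60d0d72 is an ancestor of ccef4bc.
Ancestors of ccef4bc: {ccef4bc}.
60d0d72 is not among them, so fast-forward is not possible.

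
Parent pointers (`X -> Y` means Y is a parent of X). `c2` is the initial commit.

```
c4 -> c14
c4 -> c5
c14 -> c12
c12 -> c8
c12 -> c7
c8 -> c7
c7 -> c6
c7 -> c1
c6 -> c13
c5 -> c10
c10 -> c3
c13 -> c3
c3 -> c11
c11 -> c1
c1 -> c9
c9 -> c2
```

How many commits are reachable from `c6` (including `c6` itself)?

7

Walking parent pointers from c6: reachable set = {c1, c11, c13, c2, c3, c6, c9}.
That is 7 commits.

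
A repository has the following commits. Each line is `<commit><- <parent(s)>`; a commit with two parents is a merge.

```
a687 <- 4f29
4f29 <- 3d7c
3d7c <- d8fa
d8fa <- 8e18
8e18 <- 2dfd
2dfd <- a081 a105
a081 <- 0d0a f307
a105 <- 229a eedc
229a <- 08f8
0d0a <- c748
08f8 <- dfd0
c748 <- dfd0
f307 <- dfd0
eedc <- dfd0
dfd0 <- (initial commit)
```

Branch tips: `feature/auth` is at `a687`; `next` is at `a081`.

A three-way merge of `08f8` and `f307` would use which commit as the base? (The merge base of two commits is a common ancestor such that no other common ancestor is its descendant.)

Ancestors of 08f8: {08f8, dfd0}.
Ancestors of f307: {dfd0, f307}.
Common ancestors: {dfd0}.
The only common ancestor is dfd0, so it is the merge base.

dfd0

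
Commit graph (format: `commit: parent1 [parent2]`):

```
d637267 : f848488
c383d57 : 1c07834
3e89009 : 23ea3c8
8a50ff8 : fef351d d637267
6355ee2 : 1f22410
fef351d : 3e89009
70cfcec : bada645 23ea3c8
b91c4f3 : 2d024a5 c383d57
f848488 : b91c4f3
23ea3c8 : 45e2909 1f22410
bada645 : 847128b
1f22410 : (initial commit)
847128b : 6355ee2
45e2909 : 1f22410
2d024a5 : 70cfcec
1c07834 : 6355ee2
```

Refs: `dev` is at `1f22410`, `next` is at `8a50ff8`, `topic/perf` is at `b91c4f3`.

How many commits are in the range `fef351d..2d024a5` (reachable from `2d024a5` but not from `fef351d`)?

5

Reachable from 2d024a5: {1f22410, 23ea3c8, 2d024a5, 45e2909, 6355ee2, 70cfcec, 847128b, bada645}.
Reachable from fef351d: {1f22410, 23ea3c8, 3e89009, 45e2909, fef351d}.
In 2d024a5's history but not fef351d's: {2d024a5, 6355ee2, 70cfcec, 847128b, bada645} — 5 commits.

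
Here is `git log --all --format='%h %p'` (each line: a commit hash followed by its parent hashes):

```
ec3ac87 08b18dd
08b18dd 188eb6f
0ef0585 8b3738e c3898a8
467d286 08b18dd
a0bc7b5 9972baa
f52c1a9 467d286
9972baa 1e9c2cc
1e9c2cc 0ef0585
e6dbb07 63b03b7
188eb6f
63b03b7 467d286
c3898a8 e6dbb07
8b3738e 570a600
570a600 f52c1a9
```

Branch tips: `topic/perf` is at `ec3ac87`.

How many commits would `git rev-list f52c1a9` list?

Walking parent pointers from f52c1a9: reachable set = {08b18dd, 188eb6f, 467d286, f52c1a9}.
That is 4 commits.

4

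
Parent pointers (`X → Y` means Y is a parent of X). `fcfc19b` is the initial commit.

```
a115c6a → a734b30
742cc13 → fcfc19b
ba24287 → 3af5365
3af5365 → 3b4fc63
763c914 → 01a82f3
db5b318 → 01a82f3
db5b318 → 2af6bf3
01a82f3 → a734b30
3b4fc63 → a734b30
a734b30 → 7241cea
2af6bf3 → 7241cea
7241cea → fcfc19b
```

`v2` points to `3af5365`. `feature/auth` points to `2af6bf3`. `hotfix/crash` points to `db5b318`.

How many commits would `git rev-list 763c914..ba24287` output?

3

Reachable from ba24287: {3af5365, 3b4fc63, 7241cea, a734b30, ba24287, fcfc19b}.
Reachable from 763c914: {01a82f3, 7241cea, 763c914, a734b30, fcfc19b}.
In ba24287's history but not 763c914's: {3af5365, 3b4fc63, ba24287} — 3 commits.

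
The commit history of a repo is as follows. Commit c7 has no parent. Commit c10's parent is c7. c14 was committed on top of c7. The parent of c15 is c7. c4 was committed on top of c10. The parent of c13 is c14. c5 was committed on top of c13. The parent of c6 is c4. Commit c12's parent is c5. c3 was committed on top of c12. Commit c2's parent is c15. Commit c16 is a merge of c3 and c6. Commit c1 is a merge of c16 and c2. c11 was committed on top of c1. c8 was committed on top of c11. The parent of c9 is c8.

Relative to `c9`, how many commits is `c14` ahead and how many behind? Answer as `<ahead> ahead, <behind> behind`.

0 ahead, 14 behind

Reachable from c14: {c14, c7}.
Reachable from c9: {c1, c10, c11, c12, c13, c14, c15, c16, c2, c3, c4, c5, c6, c7, c8, c9}.
Only in c14's history (ahead): {} — 0.
Only in c9's history (behind): {c1, c10, c11, c12, c13, c15, c16, c2, c3, c4, c5, c6, c8, c9} — 14.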